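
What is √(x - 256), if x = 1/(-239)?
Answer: I*√14623215/239 ≈ 16.0*I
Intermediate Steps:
x = -1/239 ≈ -0.0041841
√(x - 256) = √(-1/239 - 256) = √(-61185/239) = I*√14623215/239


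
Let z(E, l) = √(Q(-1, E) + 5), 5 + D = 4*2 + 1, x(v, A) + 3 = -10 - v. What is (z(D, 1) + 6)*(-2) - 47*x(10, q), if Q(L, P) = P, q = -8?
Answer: 1063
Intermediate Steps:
x(v, A) = -13 - v (x(v, A) = -3 + (-10 - v) = -13 - v)
D = 4 (D = -5 + (4*2 + 1) = -5 + (8 + 1) = -5 + 9 = 4)
z(E, l) = √(5 + E) (z(E, l) = √(E + 5) = √(5 + E))
(z(D, 1) + 6)*(-2) - 47*x(10, q) = (√(5 + 4) + 6)*(-2) - 47*(-13 - 1*10) = (√9 + 6)*(-2) - 47*(-13 - 10) = (3 + 6)*(-2) - 47*(-23) = 9*(-2) + 1081 = -18 + 1081 = 1063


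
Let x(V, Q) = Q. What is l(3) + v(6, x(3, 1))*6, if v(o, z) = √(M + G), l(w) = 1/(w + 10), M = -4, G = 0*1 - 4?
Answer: 1/13 + 12*I*√2 ≈ 0.076923 + 16.971*I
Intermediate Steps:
G = -4 (G = 0 - 4 = -4)
l(w) = 1/(10 + w)
v(o, z) = 2*I*√2 (v(o, z) = √(-4 - 4) = √(-8) = 2*I*√2)
l(3) + v(6, x(3, 1))*6 = 1/(10 + 3) + (2*I*√2)*6 = 1/13 + 12*I*√2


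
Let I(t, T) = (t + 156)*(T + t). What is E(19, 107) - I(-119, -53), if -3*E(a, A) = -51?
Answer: 6381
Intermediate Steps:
I(t, T) = (156 + t)*(T + t)
E(a, A) = 17 (E(a, A) = -1/3*(-51) = 17)
E(19, 107) - I(-119, -53) = 17 - ((-119)**2 + 156*(-53) + 156*(-119) - 53*(-119)) = 17 - (14161 - 8268 - 18564 + 6307) = 17 - 1*(-6364) = 17 + 6364 = 6381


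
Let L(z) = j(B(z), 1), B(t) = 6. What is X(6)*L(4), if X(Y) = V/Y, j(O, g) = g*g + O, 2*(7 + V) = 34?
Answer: 35/3 ≈ 11.667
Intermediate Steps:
V = 10 (V = -7 + (½)*34 = -7 + 17 = 10)
j(O, g) = O + g² (j(O, g) = g² + O = O + g²)
L(z) = 7 (L(z) = 6 + 1² = 6 + 1 = 7)
X(Y) = 10/Y
X(6)*L(4) = (10/6)*7 = (10*(⅙))*7 = (5/3)*7 = 35/3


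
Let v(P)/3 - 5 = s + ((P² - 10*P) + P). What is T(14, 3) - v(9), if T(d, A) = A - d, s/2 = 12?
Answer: -98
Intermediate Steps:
s = 24 (s = 2*12 = 24)
v(P) = 87 - 27*P + 3*P² (v(P) = 15 + 3*(24 + ((P² - 10*P) + P)) = 15 + 3*(24 + (P² - 9*P)) = 15 + 3*(24 + P² - 9*P) = 15 + (72 - 27*P + 3*P²) = 87 - 27*P + 3*P²)
T(14, 3) - v(9) = (3 - 1*14) - (87 - 27*9 + 3*9²) = (3 - 14) - (87 - 243 + 3*81) = -11 - (87 - 243 + 243) = -11 - 1*87 = -11 - 87 = -98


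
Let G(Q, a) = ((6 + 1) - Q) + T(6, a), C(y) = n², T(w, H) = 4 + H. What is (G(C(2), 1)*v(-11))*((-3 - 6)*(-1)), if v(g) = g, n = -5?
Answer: 1287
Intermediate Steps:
C(y) = 25 (C(y) = (-5)² = 25)
G(Q, a) = 11 + a - Q (G(Q, a) = ((6 + 1) - Q) + (4 + a) = (7 - Q) + (4 + a) = 11 + a - Q)
(G(C(2), 1)*v(-11))*((-3 - 6)*(-1)) = ((11 + 1 - 1*25)*(-11))*((-3 - 6)*(-1)) = ((11 + 1 - 25)*(-11))*(-9*(-1)) = -13*(-11)*9 = 143*9 = 1287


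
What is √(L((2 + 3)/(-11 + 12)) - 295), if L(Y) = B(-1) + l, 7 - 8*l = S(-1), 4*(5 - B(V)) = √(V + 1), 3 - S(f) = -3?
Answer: I*√4638/4 ≈ 17.026*I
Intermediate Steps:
S(f) = 6 (S(f) = 3 - 1*(-3) = 3 + 3 = 6)
B(V) = 5 - √(1 + V)/4 (B(V) = 5 - √(V + 1)/4 = 5 - √(1 + V)/4)
l = ⅛ (l = 7/8 - ⅛*6 = 7/8 - ¾ = ⅛ ≈ 0.12500)
L(Y) = 41/8 (L(Y) = (5 - √(1 - 1)/4) + ⅛ = (5 - √0/4) + ⅛ = (5 - ¼*0) + ⅛ = (5 + 0) + ⅛ = 5 + ⅛ = 41/8)
√(L((2 + 3)/(-11 + 12)) - 295) = √(41/8 - 295) = √(-2319/8) = I*√4638/4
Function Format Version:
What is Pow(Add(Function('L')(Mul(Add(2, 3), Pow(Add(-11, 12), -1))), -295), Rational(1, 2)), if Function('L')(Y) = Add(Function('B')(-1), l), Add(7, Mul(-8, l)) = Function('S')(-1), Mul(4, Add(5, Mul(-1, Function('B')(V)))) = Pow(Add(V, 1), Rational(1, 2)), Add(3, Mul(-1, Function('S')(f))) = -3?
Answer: Mul(Rational(1, 4), I, Pow(4638, Rational(1, 2))) ≈ Mul(17.026, I)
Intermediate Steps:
Function('S')(f) = 6 (Function('S')(f) = Add(3, Mul(-1, -3)) = Add(3, 3) = 6)
Function('B')(V) = Add(5, Mul(Rational(-1, 4), Pow(Add(1, V), Rational(1, 2)))) (Function('B')(V) = Add(5, Mul(Rational(-1, 4), Pow(Add(V, 1), Rational(1, 2)))) = Add(5, Mul(Rational(-1, 4), Pow(Add(1, V), Rational(1, 2)))))
l = Rational(1, 8) (l = Add(Rational(7, 8), Mul(Rational(-1, 8), 6)) = Add(Rational(7, 8), Rational(-3, 4)) = Rational(1, 8) ≈ 0.12500)
Function('L')(Y) = Rational(41, 8) (Function('L')(Y) = Add(Add(5, Mul(Rational(-1, 4), Pow(Add(1, -1), Rational(1, 2)))), Rational(1, 8)) = Add(Add(5, Mul(Rational(-1, 4), Pow(0, Rational(1, 2)))), Rational(1, 8)) = Add(Add(5, Mul(Rational(-1, 4), 0)), Rational(1, 8)) = Add(Add(5, 0), Rational(1, 8)) = Add(5, Rational(1, 8)) = Rational(41, 8))
Pow(Add(Function('L')(Mul(Add(2, 3), Pow(Add(-11, 12), -1))), -295), Rational(1, 2)) = Pow(Add(Rational(41, 8), -295), Rational(1, 2)) = Pow(Rational(-2319, 8), Rational(1, 2)) = Mul(Rational(1, 4), I, Pow(4638, Rational(1, 2)))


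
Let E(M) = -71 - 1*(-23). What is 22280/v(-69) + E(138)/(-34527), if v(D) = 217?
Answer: 256423992/2497453 ≈ 102.67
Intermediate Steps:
E(M) = -48 (E(M) = -71 + 23 = -48)
22280/v(-69) + E(138)/(-34527) = 22280/217 - 48/(-34527) = 22280*(1/217) - 48*(-1/34527) = 22280/217 + 16/11509 = 256423992/2497453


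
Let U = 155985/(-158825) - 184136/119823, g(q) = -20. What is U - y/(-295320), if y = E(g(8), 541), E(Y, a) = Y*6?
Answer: -23597900876426/9367003061295 ≈ -2.5193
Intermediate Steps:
E(Y, a) = 6*Y
y = -120 (y = 6*(-20) = -120)
U = -9587198171/3806177595 (U = 155985*(-1/158825) - 184136*1/119823 = -31197/31765 - 184136/119823 = -9587198171/3806177595 ≈ -2.5189)
U - y/(-295320) = -9587198171/3806177595 - (-120)/(-295320) = -9587198171/3806177595 - (-120)*(-1)/295320 = -9587198171/3806177595 - 1*1/2461 = -9587198171/3806177595 - 1/2461 = -23597900876426/9367003061295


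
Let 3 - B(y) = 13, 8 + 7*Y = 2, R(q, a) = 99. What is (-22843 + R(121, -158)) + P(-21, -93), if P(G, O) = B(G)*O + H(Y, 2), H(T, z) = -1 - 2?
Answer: -21817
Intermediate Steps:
Y = -6/7 (Y = -8/7 + (⅐)*2 = -8/7 + 2/7 = -6/7 ≈ -0.85714)
H(T, z) = -3
B(y) = -10 (B(y) = 3 - 1*13 = 3 - 13 = -10)
P(G, O) = -3 - 10*O (P(G, O) = -10*O - 3 = -3 - 10*O)
(-22843 + R(121, -158)) + P(-21, -93) = (-22843 + 99) + (-3 - 10*(-93)) = -22744 + (-3 + 930) = -22744 + 927 = -21817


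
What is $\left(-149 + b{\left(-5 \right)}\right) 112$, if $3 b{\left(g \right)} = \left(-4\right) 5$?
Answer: $- \frac{52304}{3} \approx -17435.0$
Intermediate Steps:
$b{\left(g \right)} = - \frac{20}{3}$ ($b{\left(g \right)} = \frac{\left(-4\right) 5}{3} = \frac{1}{3} \left(-20\right) = - \frac{20}{3}$)
$\left(-149 + b{\left(-5 \right)}\right) 112 = \left(-149 - \frac{20}{3}\right) 112 = \left(- \frac{467}{3}\right) 112 = - \frac{52304}{3}$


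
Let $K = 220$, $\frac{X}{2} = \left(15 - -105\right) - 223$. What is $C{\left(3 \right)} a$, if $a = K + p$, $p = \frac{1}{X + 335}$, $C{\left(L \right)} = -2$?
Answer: $- \frac{56762}{129} \approx -440.02$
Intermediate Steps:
$X = -206$ ($X = 2 \left(\left(15 - -105\right) - 223\right) = 2 \left(\left(15 + 105\right) - 223\right) = 2 \left(120 - 223\right) = 2 \left(-103\right) = -206$)
$p = \frac{1}{129}$ ($p = \frac{1}{-206 + 335} = \frac{1}{129} \approx 0.0077519$)
$a = \frac{28381}{129}$ ($a = 220 + \frac{1}{129} = \frac{28381}{129} \approx 220.01$)
$C{\left(3 \right)} a = \left(-2\right) \frac{28381}{129} = - \frac{56762}{129}$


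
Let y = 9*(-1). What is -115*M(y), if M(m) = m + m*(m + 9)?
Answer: 1035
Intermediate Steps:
y = -9
M(m) = m + m*(9 + m)
-115*M(y) = -(-1035)*(10 - 9) = -(-1035) = -115*(-9) = 1035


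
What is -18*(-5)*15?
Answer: 1350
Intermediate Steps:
-18*(-5)*15 = 90*15 = 1350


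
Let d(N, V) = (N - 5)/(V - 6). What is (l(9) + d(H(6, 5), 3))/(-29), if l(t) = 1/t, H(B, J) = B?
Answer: 2/261 ≈ 0.0076628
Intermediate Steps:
d(N, V) = (-5 + N)/(-6 + V)
(l(9) + d(H(6, 5), 3))/(-29) = (1/9 + (-5 + 6)/(-6 + 3))/(-29) = -(⅑ + 1/(-3))/29 = -(⅑ - ⅓*1)/29 = -(⅑ - ⅓)/29 = -1/29*(-2/9) = 2/261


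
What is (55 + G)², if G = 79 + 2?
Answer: 18496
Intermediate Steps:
G = 81
(55 + G)² = (55 + 81)² = 136² = 18496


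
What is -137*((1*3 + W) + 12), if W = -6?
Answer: -1233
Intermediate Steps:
-137*((1*3 + W) + 12) = -137*((1*3 - 6) + 12) = -137*((3 - 6) + 12) = -137*(-3 + 12) = -137*9 = -1233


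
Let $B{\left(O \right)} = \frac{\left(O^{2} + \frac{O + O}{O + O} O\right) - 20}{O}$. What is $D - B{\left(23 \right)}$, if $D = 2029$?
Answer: $\frac{46135}{23} \approx 2005.9$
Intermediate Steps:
$B{\left(O \right)} = \frac{-20 + O + O^{2}}{O}$ ($B{\left(O \right)} = \frac{\left(O^{2} + \frac{2 O}{2 O} O\right) - 20}{O} = \frac{\left(O^{2} + 2 O \frac{1}{2 O} O\right) - 20}{O} = \frac{\left(O^{2} + 1 O\right) - 20}{O} = \frac{\left(O^{2} + O\right) - 20}{O} = \frac{\left(O + O^{2}\right) - 20}{O} = \frac{-20 + O + O^{2}}{O}$)
$D - B{\left(23 \right)} = 2029 - \left(1 + 23 - \frac{20}{23}\right) = 2029 - \frac{532}{23} = \frac{46135}{23}$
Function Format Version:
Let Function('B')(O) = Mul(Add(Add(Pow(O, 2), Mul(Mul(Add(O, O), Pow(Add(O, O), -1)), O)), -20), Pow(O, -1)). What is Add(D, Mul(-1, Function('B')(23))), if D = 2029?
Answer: Rational(46135, 23) ≈ 2005.9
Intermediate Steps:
Function('B')(O) = Mul(Pow(O, -1), Add(-20, O, Pow(O, 2))) (Function('B')(O) = Mul(Add(Add(Pow(O, 2), Mul(Mul(Mul(2, O), Pow(Mul(2, O), -1)), O)), -20), Pow(O, -1)) = Mul(Add(Add(Pow(O, 2), Mul(Mul(Mul(2, O), Mul(Rational(1, 2), Pow(O, -1))), O)), -20), Pow(O, -1)) = Mul(Add(Add(Pow(O, 2), Mul(1, O)), -20), Pow(O, -1)) = Mul(Add(Add(Pow(O, 2), O), -20), Pow(O, -1)) = Mul(Add(Add(O, Pow(O, 2)), -20), Pow(O, -1)) = Mul(Add(-20, O, Pow(O, 2)), Pow(O, -1)) = Mul(Pow(O, -1), Add(-20, O, Pow(O, 2))))
Add(D, Mul(-1, Function('B')(23))) = Add(2029, Mul(-1, Add(1, 23, Mul(-20, Pow(23, -1))))) = Add(2029, Mul(-1, Add(1, 23, Mul(-20, Rational(1, 23))))) = Add(2029, Mul(-1, Add(1, 23, Rational(-20, 23)))) = Add(2029, Mul(-1, Rational(532, 23))) = Add(2029, Rational(-532, 23)) = Rational(46135, 23)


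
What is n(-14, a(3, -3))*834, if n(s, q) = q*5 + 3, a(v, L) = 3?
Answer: 15012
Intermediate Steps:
n(s, q) = 3 + 5*q (n(s, q) = 5*q + 3 = 3 + 5*q)
n(-14, a(3, -3))*834 = (3 + 5*3)*834 = (3 + 15)*834 = 18*834 = 15012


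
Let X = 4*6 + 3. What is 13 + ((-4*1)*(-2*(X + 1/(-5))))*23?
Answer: 24721/5 ≈ 4944.2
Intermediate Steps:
X = 27 (X = 24 + 3 = 27)
13 + ((-4*1)*(-2*(X + 1/(-5))))*23 = 13 + ((-4*1)*(-2*(27 + 1/(-5))))*23 = 13 - (-8)*(27 + 1*(-⅕))*23 = 13 - (-8)*(27 - ⅕)*23 = 13 - (-8)*134/5*23 = 13 - 4*(-268/5)*23 = 13 + (1072/5)*23 = 13 + 24656/5 = 24721/5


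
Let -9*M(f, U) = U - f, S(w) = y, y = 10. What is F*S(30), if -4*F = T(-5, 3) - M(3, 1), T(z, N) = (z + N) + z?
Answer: 325/18 ≈ 18.056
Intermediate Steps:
T(z, N) = N + 2*z (T(z, N) = (N + z) + z = N + 2*z)
S(w) = 10
M(f, U) = -U/9 + f/9 (M(f, U) = -(U - f)/9 = -U/9 + f/9)
F = 65/36 (F = -((3 + 2*(-5)) - (-1/9*1 + (1/9)*3))/4 = -((3 - 10) - (-1/9 + 1/3))/4 = -(-7 - 1*2/9)/4 = -(-7 - 2/9)/4 = -1/4*(-65/9) = 65/36 ≈ 1.8056)
F*S(30) = (65/36)*10 = 325/18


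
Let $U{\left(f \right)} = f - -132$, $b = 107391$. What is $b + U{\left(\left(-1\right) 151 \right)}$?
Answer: $107372$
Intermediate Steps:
$U{\left(f \right)} = 132 + f$ ($U{\left(f \right)} = f + 132 = 132 + f$)
$b + U{\left(\left(-1\right) 151 \right)} = 107391 + \left(132 - 151\right) = 107391 - 19 = 107372$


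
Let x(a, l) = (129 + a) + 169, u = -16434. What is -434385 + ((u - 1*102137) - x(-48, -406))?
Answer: -553206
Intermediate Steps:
x(a, l) = 298 + a
-434385 + ((u - 1*102137) - x(-48, -406)) = -434385 + ((-16434 - 1*102137) - (298 - 48)) = -434385 + ((-16434 - 102137) - 1*250) = -434385 + (-118571 - 250) = -434385 - 118821 = -553206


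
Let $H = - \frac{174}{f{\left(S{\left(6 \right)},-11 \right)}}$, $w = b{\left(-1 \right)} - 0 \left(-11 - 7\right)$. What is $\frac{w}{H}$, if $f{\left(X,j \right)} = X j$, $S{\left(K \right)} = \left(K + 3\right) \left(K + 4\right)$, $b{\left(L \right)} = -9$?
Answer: $- \frac{1485}{29} \approx -51.207$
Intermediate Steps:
$S{\left(K \right)} = \left(3 + K\right) \left(4 + K\right)$
$w = -9$ ($w = -9 - 0 \left(-11 - 7\right) = -9 - 0 \left(-18\right) = -9 - 0 = -9 + 0 = -9$)
$H = \frac{29}{165}$ ($H = - \frac{174}{\left(12 + 6^{2} + 7 \cdot 6\right) \left(-11\right)} = - \frac{174}{\left(12 + 36 + 42\right) \left(-11\right)} = - \frac{174}{90 \left(-11\right)} = - \frac{174}{-990} = \left(-174\right) \left(- \frac{1}{990}\right) = \frac{29}{165} \approx 0.17576$)
$\frac{w}{H} = - \frac{9}{\frac{29}{165}} = \left(-9\right) \frac{165}{29} = - \frac{1485}{29}$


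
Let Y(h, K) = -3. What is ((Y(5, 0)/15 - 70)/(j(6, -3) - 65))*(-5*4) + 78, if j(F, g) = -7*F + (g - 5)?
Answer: 7566/115 ≈ 65.791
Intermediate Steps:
j(F, g) = -5 + g - 7*F (j(F, g) = -7*F + (-5 + g) = -5 + g - 7*F)
((Y(5, 0)/15 - 70)/(j(6, -3) - 65))*(-5*4) + 78 = ((-3/15 - 70)/((-5 - 3 - 7*6) - 65))*(-5*4) + 78 = ((-3*1/15 - 70)/((-5 - 3 - 42) - 65))*(-20) + 78 = ((-⅕ - 70)/(-50 - 65))*(-20) + 78 = -351/5/(-115)*(-20) + 78 = -351/5*(-1/115)*(-20) + 78 = (351/575)*(-20) + 78 = -1404/115 + 78 = 7566/115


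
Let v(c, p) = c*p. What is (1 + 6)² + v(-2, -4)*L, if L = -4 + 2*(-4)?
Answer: -47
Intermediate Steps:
L = -12 (L = -4 - 8 = -12)
(1 + 6)² + v(-2, -4)*L = (1 + 6)² - 2*(-4)*(-12) = 7² + 8*(-12) = 49 - 96 = -47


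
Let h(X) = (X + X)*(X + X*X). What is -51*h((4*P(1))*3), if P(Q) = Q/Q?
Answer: -190944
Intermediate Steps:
P(Q) = 1
h(X) = 2*X*(X + X**2) (h(X) = (2*X)*(X + X**2) = 2*X*(X + X**2))
-51*h((4*P(1))*3) = -102*((4*1)*3)**2*(1 + (4*1)*3) = -102*(4*3)**2*(1 + 4*3) = -102*12**2*(1 + 12) = -102*144*13 = -51*3744 = -190944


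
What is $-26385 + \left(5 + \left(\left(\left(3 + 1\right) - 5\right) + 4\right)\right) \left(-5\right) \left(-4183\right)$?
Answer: $140935$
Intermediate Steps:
$-26385 + \left(5 + \left(\left(\left(3 + 1\right) - 5\right) + 4\right)\right) \left(-5\right) \left(-4183\right) = -26385 + \left(5 + \left(\left(4 - 5\right) + 4\right)\right) \left(-5\right) \left(-4183\right) = -26385 + \left(5 + \left(-1 + 4\right)\right) \left(-5\right) \left(-4183\right) = -26385 + \left(5 + 3\right) \left(-5\right) \left(-4183\right) = -26385 + 8 \left(-5\right) \left(-4183\right) = -26385 - -167320 = -26385 + 167320 = 140935$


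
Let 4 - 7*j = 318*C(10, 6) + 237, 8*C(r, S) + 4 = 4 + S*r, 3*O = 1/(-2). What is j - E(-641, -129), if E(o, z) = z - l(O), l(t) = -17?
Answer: -262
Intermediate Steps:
O = -⅙ (O = (⅓)/(-2) = (⅓)*(-½) = -⅙ ≈ -0.16667)
E(o, z) = 17 + z (E(o, z) = z - 1*(-17) = z + 17 = 17 + z)
C(r, S) = S*r/8 (C(r, S) = -½ + (4 + S*r)/8 = -½ + (½ + S*r/8) = S*r/8)
j = -374 (j = 4/7 - (318*((⅛)*6*10) + 237)/7 = 4/7 - (318*(15/2) + 237)/7 = 4/7 - (2385 + 237)/7 = 4/7 - ⅐*2622 = 4/7 - 2622/7 = -374)
j - E(-641, -129) = -374 - (17 - 129) = -374 - 1*(-112) = -374 + 112 = -262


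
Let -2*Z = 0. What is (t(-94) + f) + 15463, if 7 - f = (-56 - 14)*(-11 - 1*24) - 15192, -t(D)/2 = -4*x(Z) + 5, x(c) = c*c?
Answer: 28202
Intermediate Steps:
Z = 0 (Z = -½*0 = 0)
x(c) = c²
t(D) = -10 (t(D) = -2*(-4*0² + 5) = -2*(-4*0 + 5) = -2*(0 + 5) = -2*5 = -10)
f = 12749 (f = 7 - ((-56 - 14)*(-11 - 1*24) - 15192) = 7 - (-70*(-11 - 24) - 15192) = 7 - (-70*(-35) - 15192) = 7 - (2450 - 15192) = 7 - 1*(-12742) = 7 + 12742 = 12749)
(t(-94) + f) + 15463 = (-10 + 12749) + 15463 = 12739 + 15463 = 28202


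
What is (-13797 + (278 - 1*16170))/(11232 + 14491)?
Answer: -29689/25723 ≈ -1.1542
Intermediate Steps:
(-13797 + (278 - 1*16170))/(11232 + 14491) = (-13797 + (278 - 16170))/25723 = (-13797 - 15892)*(1/25723) = -29689*1/25723 = -29689/25723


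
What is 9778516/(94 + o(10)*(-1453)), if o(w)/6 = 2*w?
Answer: -4889258/87133 ≈ -56.113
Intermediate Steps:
o(w) = 12*w (o(w) = 6*(2*w) = 12*w)
9778516/(94 + o(10)*(-1453)) = 9778516/(94 + (12*10)*(-1453)) = 9778516/(94 + 120*(-1453)) = 9778516/(94 - 174360) = 9778516/(-174266) = 9778516*(-1/174266) = -4889258/87133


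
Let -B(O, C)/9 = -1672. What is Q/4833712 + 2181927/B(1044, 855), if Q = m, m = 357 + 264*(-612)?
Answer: 2349460967/16207152 ≈ 144.96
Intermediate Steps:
m = -161211 (m = 357 - 161568 = -161211)
B(O, C) = 15048 (B(O, C) = -9*(-1672) = 15048)
Q = -161211
Q/4833712 + 2181927/B(1044, 855) = -161211/4833712 + 2181927/15048 = -161211*1/4833712 + 2181927*(1/15048) = -9483/284336 + 66119/456 = 2349460967/16207152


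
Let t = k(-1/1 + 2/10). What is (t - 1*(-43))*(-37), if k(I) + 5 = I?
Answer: -6882/5 ≈ -1376.4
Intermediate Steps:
k(I) = -5 + I
t = -29/5 (t = -5 + (-1/1 + 2/10) = -5 + (-1*1 + 2*(⅒)) = -5 + (-1 + ⅕) = -5 - ⅘ = -29/5 ≈ -5.8000)
(t - 1*(-43))*(-37) = (-29/5 - 1*(-43))*(-37) = (-29/5 + 43)*(-37) = (186/5)*(-37) = -6882/5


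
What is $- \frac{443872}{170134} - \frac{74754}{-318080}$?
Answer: $- \frac{32117152181}{13529055680} \approx -2.3739$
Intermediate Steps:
$- \frac{443872}{170134} - \frac{74754}{-318080} = \left(-443872\right) \frac{1}{170134} - - \frac{37377}{159040} = - \frac{221936}{85067} + \frac{37377}{159040} = - \frac{32117152181}{13529055680}$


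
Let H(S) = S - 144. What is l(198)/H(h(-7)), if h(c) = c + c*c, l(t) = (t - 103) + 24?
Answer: -7/6 ≈ -1.1667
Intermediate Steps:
l(t) = -79 + t (l(t) = (-103 + t) + 24 = -79 + t)
h(c) = c + c²
H(S) = -144 + S
l(198)/H(h(-7)) = (-79 + 198)/(-144 - 7*(1 - 7)) = 119/(-144 - 7*(-6)) = 119/(-144 + 42) = 119/(-102) = 119*(-1/102) = -7/6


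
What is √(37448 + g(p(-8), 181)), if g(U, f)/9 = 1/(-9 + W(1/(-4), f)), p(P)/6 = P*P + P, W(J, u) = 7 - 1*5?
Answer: √1834889/7 ≈ 193.51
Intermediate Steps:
W(J, u) = 2 (W(J, u) = 7 - 5 = 2)
p(P) = 6*P + 6*P² (p(P) = 6*(P*P + P) = 6*(P² + P) = 6*(P + P²) = 6*P + 6*P²)
g(U, f) = -9/7 (g(U, f) = 9/(-9 + 2) = 9/(-7) = 9*(-⅐) = -9/7)
√(37448 + g(p(-8), 181)) = √(37448 - 9/7) = √(262127/7) = √1834889/7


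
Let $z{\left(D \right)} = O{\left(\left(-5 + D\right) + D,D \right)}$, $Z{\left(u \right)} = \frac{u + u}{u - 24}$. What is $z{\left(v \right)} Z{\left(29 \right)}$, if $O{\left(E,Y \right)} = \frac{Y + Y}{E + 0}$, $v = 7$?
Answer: $\frac{812}{45} \approx 18.044$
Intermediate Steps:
$O{\left(E,Y \right)} = \frac{2 Y}{E}$
$Z{\left(u \right)} = \frac{2 u}{-24 + u}$
$z{\left(D \right)} = \frac{2 D}{-5 + 2 D}$ ($z{\left(D \right)} = \frac{2 D}{\left(-5 + D\right) + D} = \frac{2 D}{-5 + 2 D}$)
$z{\left(v \right)} Z{\left(29 \right)} = 2 \cdot 7 \frac{1}{-5 + 2 \cdot 7} \cdot 2 \cdot 29 \frac{1}{-24 + 29} = 2 \cdot 7 \frac{1}{-5 + 14} \cdot 2 \cdot 29 \cdot \frac{1}{5} = 2 \cdot 7 \cdot \frac{1}{9} \cdot 2 \cdot 29 \cdot \frac{1}{5} = 2 \cdot 7 \cdot \frac{1}{9} \cdot \frac{58}{5} = \frac{14}{9} \cdot \frac{58}{5} = \frac{812}{45}$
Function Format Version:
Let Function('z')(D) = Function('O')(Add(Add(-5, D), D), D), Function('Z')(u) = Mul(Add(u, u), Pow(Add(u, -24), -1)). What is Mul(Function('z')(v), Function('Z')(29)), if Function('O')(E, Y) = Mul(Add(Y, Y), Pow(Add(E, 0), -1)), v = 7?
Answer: Rational(812, 45) ≈ 18.044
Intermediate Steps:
Function('O')(E, Y) = Mul(2, Y, Pow(E, -1)) (Function('O')(E, Y) = Mul(Mul(2, Y), Pow(E, -1)) = Mul(2, Y, Pow(E, -1)))
Function('Z')(u) = Mul(2, u, Pow(Add(-24, u), -1)) (Function('Z')(u) = Mul(Mul(2, u), Pow(Add(-24, u), -1)) = Mul(2, u, Pow(Add(-24, u), -1)))
Function('z')(D) = Mul(2, D, Pow(Add(-5, Mul(2, D)), -1)) (Function('z')(D) = Mul(2, D, Pow(Add(Add(-5, D), D), -1)) = Mul(2, D, Pow(Add(-5, Mul(2, D)), -1)))
Mul(Function('z')(v), Function('Z')(29)) = Mul(Mul(2, 7, Pow(Add(-5, Mul(2, 7)), -1)), Mul(2, 29, Pow(Add(-24, 29), -1))) = Mul(Mul(2, 7, Pow(Add(-5, 14), -1)), Mul(2, 29, Pow(5, -1))) = Mul(Mul(2, 7, Pow(9, -1)), Mul(2, 29, Rational(1, 5))) = Mul(Mul(2, 7, Rational(1, 9)), Rational(58, 5)) = Mul(Rational(14, 9), Rational(58, 5)) = Rational(812, 45)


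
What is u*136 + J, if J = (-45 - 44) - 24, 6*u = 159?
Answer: 3491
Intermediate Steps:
u = 53/2 (u = (⅙)*159 = 53/2 ≈ 26.500)
J = -113 (J = -89 - 24 = -113)
u*136 + J = (53/2)*136 - 113 = 3604 - 113 = 3491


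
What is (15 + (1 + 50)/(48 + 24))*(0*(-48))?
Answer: 0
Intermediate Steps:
(15 + (1 + 50)/(48 + 24))*(0*(-48)) = (15 + 51/72)*0 = (15 + 51*(1/72))*0 = (15 + 17/24)*0 = (377/24)*0 = 0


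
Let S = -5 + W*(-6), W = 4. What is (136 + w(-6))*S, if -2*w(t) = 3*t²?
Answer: -2378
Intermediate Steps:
S = -29 (S = -5 + 4*(-6) = -5 - 24 = -29)
w(t) = -3*t²/2
(136 + w(-6))*S = (136 - 3/2*(-6)²)*(-29) = (136 - 3/2*36)*(-29) = (136 - 54)*(-29) = 82*(-29) = -2378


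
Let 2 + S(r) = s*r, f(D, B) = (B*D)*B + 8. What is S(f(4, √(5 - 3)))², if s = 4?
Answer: 3844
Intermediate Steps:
f(D, B) = 8 + D*B² (f(D, B) = D*B² + 8 = 8 + D*B²)
S(r) = -2 + 4*r
S(f(4, √(5 - 3)))² = (-2 + 4*(8 + 4*(√(5 - 3))²))² = (-2 + 4*(8 + 4*(√2)²))² = (-2 + 4*(8 + 4*2))² = (-2 + 4*(8 + 8))² = (-2 + 4*16)² = (-2 + 64)² = 62² = 3844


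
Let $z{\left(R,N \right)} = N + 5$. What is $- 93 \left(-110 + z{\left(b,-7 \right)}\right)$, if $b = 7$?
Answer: $10416$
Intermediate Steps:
$z{\left(R,N \right)} = 5 + N$
$- 93 \left(-110 + z{\left(b,-7 \right)}\right) = - 93 \left(-110 + \left(5 - 7\right)\right) = - 93 \left(-110 - 2\right) = \left(-93\right) \left(-112\right) = 10416$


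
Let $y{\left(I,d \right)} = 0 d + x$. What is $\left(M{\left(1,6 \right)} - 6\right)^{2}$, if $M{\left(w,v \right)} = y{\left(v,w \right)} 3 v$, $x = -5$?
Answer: $9216$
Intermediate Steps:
$y{\left(I,d \right)} = -5$ ($y{\left(I,d \right)} = 0 d - 5 = 0 - 5 = -5$)
$M{\left(w,v \right)} = - 15 v$ ($M{\left(w,v \right)} = \left(-5\right) 3 v = - 15 v$)
$\left(M{\left(1,6 \right)} - 6\right)^{2} = \left(\left(-15\right) 6 - 6\right)^{2} = \left(-90 - 6\right)^{2} = \left(-96\right)^{2} = 9216$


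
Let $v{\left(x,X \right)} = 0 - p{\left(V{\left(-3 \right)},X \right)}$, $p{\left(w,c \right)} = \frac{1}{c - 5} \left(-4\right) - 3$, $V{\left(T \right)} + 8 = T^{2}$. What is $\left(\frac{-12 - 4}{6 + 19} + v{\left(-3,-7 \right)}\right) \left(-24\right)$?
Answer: $- \frac{1216}{25} \approx -48.64$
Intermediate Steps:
$V{\left(T \right)} = -8 + T^{2}$
$p{\left(w,c \right)} = -3 - \frac{4}{-5 + c}$ ($p{\left(w,c \right)} = \frac{1}{-5 + c} \left(-4\right) - 3 = - \frac{4}{-5 + c} - 3 = -3 - \frac{4}{-5 + c}$)
$v{\left(x,X \right)} = - \frac{11 - 3 X}{-5 + X}$ ($v{\left(x,X \right)} = 0 - \frac{11 - 3 X}{-5 + X} = - \frac{11 - 3 X}{-5 + X}$)
$\left(\frac{-12 - 4}{6 + 19} + v{\left(-3,-7 \right)}\right) \left(-24\right) = \left(\frac{-12 - 4}{6 + 19} + \frac{-11 + 3 \left(-7\right)}{-5 - 7}\right) \left(-24\right) = \left(- \frac{16}{25} + \frac{-11 - 21}{-12}\right) \left(-24\right) = \left(\left(-16\right) \frac{1}{25} - - \frac{8}{3}\right) \left(-24\right) = \left(- \frac{16}{25} + \frac{8}{3}\right) \left(-24\right) = \frac{152}{75} \left(-24\right) = - \frac{1216}{25}$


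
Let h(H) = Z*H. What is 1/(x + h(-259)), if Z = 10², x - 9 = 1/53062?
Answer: -53062/1373828241 ≈ -3.8623e-5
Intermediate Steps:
x = 477559/53062 (x = 9 + 1/53062 = 477559/53062 ≈ 9.0000)
Z = 100
h(H) = 100*H
1/(x + h(-259)) = 1/(477559/53062 + 100*(-259)) = 1/(477559/53062 - 25900) = 1/(-1373828241/53062) = -53062/1373828241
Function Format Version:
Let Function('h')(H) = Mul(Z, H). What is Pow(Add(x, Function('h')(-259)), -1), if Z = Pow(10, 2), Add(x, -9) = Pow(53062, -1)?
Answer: Rational(-53062, 1373828241) ≈ -3.8623e-5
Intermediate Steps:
x = Rational(477559, 53062) (x = Add(9, Pow(53062, -1)) = Add(9, Rational(1, 53062)) = Rational(477559, 53062) ≈ 9.0000)
Z = 100
Function('h')(H) = Mul(100, H)
Pow(Add(x, Function('h')(-259)), -1) = Pow(Add(Rational(477559, 53062), Mul(100, -259)), -1) = Pow(Add(Rational(477559, 53062), -25900), -1) = Pow(Rational(-1373828241, 53062), -1) = Rational(-53062, 1373828241)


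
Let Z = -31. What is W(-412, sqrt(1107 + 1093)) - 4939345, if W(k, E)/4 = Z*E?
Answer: -4939345 - 1240*sqrt(22) ≈ -4.9452e+6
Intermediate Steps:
W(k, E) = -124*E (W(k, E) = 4*(-31*E) = -124*E)
W(-412, sqrt(1107 + 1093)) - 4939345 = -124*sqrt(1107 + 1093) - 4939345 = -1240*sqrt(22) - 4939345 = -4939345 - 1240*sqrt(22)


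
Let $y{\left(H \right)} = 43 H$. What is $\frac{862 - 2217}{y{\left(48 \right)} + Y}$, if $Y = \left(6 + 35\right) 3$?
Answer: $- \frac{1355}{2187} \approx -0.61957$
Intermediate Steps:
$Y = 123$ ($Y = 41 \cdot 3 = 123$)
$\frac{862 - 2217}{y{\left(48 \right)} + Y} = \frac{862 - 2217}{43 \cdot 48 + 123} = - \frac{1355}{2064 + 123} = - \frac{1355}{2187}$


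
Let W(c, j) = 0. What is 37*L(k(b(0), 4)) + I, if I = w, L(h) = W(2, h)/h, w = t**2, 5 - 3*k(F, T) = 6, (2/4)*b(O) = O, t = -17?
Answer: 289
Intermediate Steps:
b(O) = 2*O
k(F, T) = -1/3 (k(F, T) = 5/3 - 1/3*6 = 5/3 - 2 = -1/3)
w = 289 (w = (-17)**2 = 289)
L(h) = 0 (L(h) = 0/h = 0)
I = 289
37*L(k(b(0), 4)) + I = 37*0 + 289 = 0 + 289 = 289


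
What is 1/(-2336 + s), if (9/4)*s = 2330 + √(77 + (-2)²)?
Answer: -9/11668 ≈ -0.00077134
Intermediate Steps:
s = 9356/9 (s = 4*(2330 + √(77 + (-2)²))/9 = 4*(2330 + √(77 + 4))/9 = 4*(2330 + √81)/9 = 4*(2330 + 9)/9 = (4/9)*2339 = 9356/9 ≈ 1039.6)
1/(-2336 + s) = 1/(-2336 + 9356/9) = 1/(-11668/9) = -9/11668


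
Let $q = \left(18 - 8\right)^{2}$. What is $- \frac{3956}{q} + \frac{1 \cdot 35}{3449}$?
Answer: $- \frac{3410186}{86225} \approx -39.55$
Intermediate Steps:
$q = 100$ ($q = 10^{2} = 100$)
$- \frac{3956}{q} + \frac{1 \cdot 35}{3449} = - \frac{3956}{100} + \frac{1 \cdot 35}{3449} = \left(-3956\right) \frac{1}{100} + 35 \cdot \frac{1}{3449} = - \frac{989}{25} + \frac{35}{3449} = - \frac{3410186}{86225}$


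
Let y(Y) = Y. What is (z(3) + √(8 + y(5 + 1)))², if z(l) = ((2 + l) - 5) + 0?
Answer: 14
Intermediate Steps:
z(l) = -3 + l (z(l) = (-3 + l) + 0 = -3 + l)
(z(3) + √(8 + y(5 + 1)))² = ((-3 + 3) + √(8 + (5 + 1)))² = (0 + √(8 + 6))² = (0 + √14)² = (√14)² = 14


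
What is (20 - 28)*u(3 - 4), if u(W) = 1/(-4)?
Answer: 2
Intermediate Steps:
u(W) = -¼
(20 - 28)*u(3 - 4) = (20 - 28)*(-¼) = -8*(-¼) = 2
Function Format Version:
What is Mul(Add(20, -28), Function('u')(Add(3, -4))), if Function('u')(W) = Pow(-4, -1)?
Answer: 2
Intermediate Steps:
Function('u')(W) = Rational(-1, 4)
Mul(Add(20, -28), Function('u')(Add(3, -4))) = Mul(Add(20, -28), Rational(-1, 4)) = Mul(-8, Rational(-1, 4)) = 2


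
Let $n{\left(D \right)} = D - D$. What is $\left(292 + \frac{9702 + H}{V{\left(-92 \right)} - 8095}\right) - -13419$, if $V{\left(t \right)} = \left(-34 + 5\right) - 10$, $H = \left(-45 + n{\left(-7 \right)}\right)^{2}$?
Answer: $\frac{111513547}{8134} \approx 13710.0$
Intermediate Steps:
$n{\left(D \right)} = 0$
$H = 2025$ ($H = \left(-45 + 0\right)^{2} = \left(-45\right)^{2} = 2025$)
$V{\left(t \right)} = -39$ ($V{\left(t \right)} = -29 - 10 = -39$)
$\left(292 + \frac{9702 + H}{V{\left(-92 \right)} - 8095}\right) - -13419 = \left(292 + \frac{9702 + 2025}{-39 - 8095}\right) - -13419 = \left(292 + \frac{11727}{-8134}\right) + 13419 = \left(292 + 11727 \left(- \frac{1}{8134}\right)\right) + 13419 = \left(292 - \frac{11727}{8134}\right) + 13419 = \frac{2363401}{8134} + 13419 = \frac{111513547}{8134}$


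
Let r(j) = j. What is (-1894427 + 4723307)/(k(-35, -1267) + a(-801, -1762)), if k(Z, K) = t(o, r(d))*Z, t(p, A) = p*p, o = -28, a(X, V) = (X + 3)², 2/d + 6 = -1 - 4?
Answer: 707220/152341 ≈ 4.6423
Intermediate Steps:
d = -2/11 (d = 2/(-6 + (-1 - 4)) = 2/(-6 - 5) = 2/(-11) = 2*(-1/11) = -2/11 ≈ -0.18182)
a(X, V) = (3 + X)²
t(p, A) = p²
k(Z, K) = 784*Z (k(Z, K) = (-28)²*Z = 784*Z)
(-1894427 + 4723307)/(k(-35, -1267) + a(-801, -1762)) = (-1894427 + 4723307)/(784*(-35) + (3 - 801)²) = 2828880/(-27440 + (-798)²) = 2828880/(-27440 + 636804) = 2828880/609364 = 2828880*(1/609364) = 707220/152341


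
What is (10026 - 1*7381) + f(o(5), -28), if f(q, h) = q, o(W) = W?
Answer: 2650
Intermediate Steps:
(10026 - 1*7381) + f(o(5), -28) = (10026 - 1*7381) + 5 = (10026 - 7381) + 5 = 2645 + 5 = 2650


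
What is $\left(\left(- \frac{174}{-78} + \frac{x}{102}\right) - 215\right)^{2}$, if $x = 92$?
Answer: $\frac{19731259024}{439569} \approx 44888.0$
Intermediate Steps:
$\left(\left(- \frac{174}{-78} + \frac{x}{102}\right) - 215\right)^{2} = \left(\left(- \frac{174}{-78} + \frac{92}{102}\right) - 215\right)^{2} = \left(\left(\left(-174\right) \left(- \frac{1}{78}\right) + 92 \cdot \frac{1}{102}\right) - 215\right)^{2} = \left(\left(\frac{29}{13} + \frac{46}{51}\right) - 215\right)^{2} = \left(\frac{2077}{663} - 215\right)^{2} = \left(- \frac{140468}{663}\right)^{2} = \frac{19731259024}{439569}$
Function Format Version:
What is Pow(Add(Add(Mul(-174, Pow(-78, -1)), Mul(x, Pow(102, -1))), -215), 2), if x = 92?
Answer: Rational(19731259024, 439569) ≈ 44888.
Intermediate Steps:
Pow(Add(Add(Mul(-174, Pow(-78, -1)), Mul(x, Pow(102, -1))), -215), 2) = Pow(Add(Add(Mul(-174, Pow(-78, -1)), Mul(92, Pow(102, -1))), -215), 2) = Pow(Add(Add(Mul(-174, Rational(-1, 78)), Mul(92, Rational(1, 102))), -215), 2) = Pow(Add(Add(Rational(29, 13), Rational(46, 51)), -215), 2) = Pow(Add(Rational(2077, 663), -215), 2) = Pow(Rational(-140468, 663), 2) = Rational(19731259024, 439569)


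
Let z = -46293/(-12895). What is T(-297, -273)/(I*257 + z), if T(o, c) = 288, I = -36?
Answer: -1237920/39752749 ≈ -0.031140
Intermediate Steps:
z = 46293/12895 (z = -46293*(-1/12895) = 46293/12895 ≈ 3.5900)
T(-297, -273)/(I*257 + z) = 288/(-36*257 + 46293/12895) = 288/(-9252 + 46293/12895) = 288/(-119258247/12895) = 288*(-12895/119258247) = -1237920/39752749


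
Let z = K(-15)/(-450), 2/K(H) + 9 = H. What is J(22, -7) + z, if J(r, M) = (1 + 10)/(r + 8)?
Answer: 1981/5400 ≈ 0.36685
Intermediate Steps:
K(H) = 2/(-9 + H)
z = 1/5400 (z = (2/(-9 - 15))/(-450) = (2/(-24))*(-1/450) = (2*(-1/24))*(-1/450) = -1/12*(-1/450) = 1/5400 ≈ 0.00018519)
J(r, M) = 11/(8 + r)
J(22, -7) + z = 11/(8 + 22) + 1/5400 = 11/30 + 1/5400 = 1981/5400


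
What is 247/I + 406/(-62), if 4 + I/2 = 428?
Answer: -164487/26288 ≈ -6.2571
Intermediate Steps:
I = 848 (I = -8 + 2*428 = -8 + 856 = 848)
247/I + 406/(-62) = 247/848 + 406/(-62) = 247*(1/848) + 406*(-1/62) = 247/848 - 203/31 = -164487/26288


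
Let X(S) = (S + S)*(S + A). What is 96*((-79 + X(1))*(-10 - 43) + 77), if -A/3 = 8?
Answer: 643392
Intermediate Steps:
A = -24 (A = -3*8 = -24)
X(S) = 2*S*(-24 + S) (X(S) = (S + S)*(S - 24) = (2*S)*(-24 + S) = 2*S*(-24 + S))
96*((-79 + X(1))*(-10 - 43) + 77) = 96*((-79 + 2*1*(-24 + 1))*(-10 - 43) + 77) = 96*((-79 + 2*1*(-23))*(-53) + 77) = 96*((-79 - 46)*(-53) + 77) = 96*(-125*(-53) + 77) = 96*(6625 + 77) = 96*6702 = 643392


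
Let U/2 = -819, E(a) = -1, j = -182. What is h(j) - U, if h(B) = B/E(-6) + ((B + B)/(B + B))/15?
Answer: 27301/15 ≈ 1820.1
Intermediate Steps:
h(B) = 1/15 - B (h(B) = B/(-1) + ((B + B)/(B + B))/15 = B*(-1) + ((2*B)/((2*B)))*(1/15) = -B + ((2*B)*(1/(2*B)))*(1/15) = -B + 1*(1/15) = -B + 1/15 = 1/15 - B)
U = -1638 (U = 2*(-819) = -1638)
h(j) - U = (1/15 - 1*(-182)) - 1*(-1638) = (1/15 + 182) + 1638 = 2731/15 + 1638 = 27301/15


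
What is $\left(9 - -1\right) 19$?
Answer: $190$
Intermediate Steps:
$\left(9 - -1\right) 19 = \left(9 + \left(-4 + 5\right)\right) 19 = \left(9 + 1\right) 19 = 10 \cdot 19 = 190$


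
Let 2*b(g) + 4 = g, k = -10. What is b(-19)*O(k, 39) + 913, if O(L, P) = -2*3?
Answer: 982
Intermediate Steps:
O(L, P) = -6
b(g) = -2 + g/2
b(-19)*O(k, 39) + 913 = (-2 + (½)*(-19))*(-6) + 913 = (-2 - 19/2)*(-6) + 913 = -23/2*(-6) + 913 = 69 + 913 = 982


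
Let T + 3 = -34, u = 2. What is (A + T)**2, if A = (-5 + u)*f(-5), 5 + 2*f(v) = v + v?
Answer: 841/4 ≈ 210.25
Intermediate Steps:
f(v) = -5/2 + v (f(v) = -5/2 + (v + v)/2 = -5/2 + (2*v)/2 = -5/2 + v)
T = -37 (T = -3 - 34 = -37)
A = 45/2 (A = (-5 + 2)*(-5/2 - 5) = -3*(-15/2) = 45/2 ≈ 22.500)
(A + T)**2 = (45/2 - 37)**2 = (-29/2)**2 = 841/4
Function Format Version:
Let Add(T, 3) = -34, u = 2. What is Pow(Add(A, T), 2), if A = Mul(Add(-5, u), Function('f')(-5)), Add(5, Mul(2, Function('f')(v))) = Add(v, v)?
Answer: Rational(841, 4) ≈ 210.25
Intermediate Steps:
Function('f')(v) = Add(Rational(-5, 2), v) (Function('f')(v) = Add(Rational(-5, 2), Mul(Rational(1, 2), Add(v, v))) = Add(Rational(-5, 2), Mul(Rational(1, 2), Mul(2, v))) = Add(Rational(-5, 2), v))
T = -37 (T = Add(-3, -34) = -37)
A = Rational(45, 2) (A = Mul(Add(-5, 2), Add(Rational(-5, 2), -5)) = Mul(-3, Rational(-15, 2)) = Rational(45, 2) ≈ 22.500)
Pow(Add(A, T), 2) = Pow(Add(Rational(45, 2), -37), 2) = Pow(Rational(-29, 2), 2) = Rational(841, 4)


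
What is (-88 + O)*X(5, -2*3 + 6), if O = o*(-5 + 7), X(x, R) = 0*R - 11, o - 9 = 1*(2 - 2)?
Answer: 770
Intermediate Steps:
o = 9 (o = 9 + 1*(2 - 2) = 9 + 1*0 = 9 + 0 = 9)
X(x, R) = -11 (X(x, R) = 0 - 11 = -11)
O = 18 (O = 9*(-5 + 7) = 9*2 = 18)
(-88 + O)*X(5, -2*3 + 6) = (-88 + 18)*(-11) = -70*(-11) = 770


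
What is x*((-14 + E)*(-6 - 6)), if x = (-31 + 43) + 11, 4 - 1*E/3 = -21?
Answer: -16836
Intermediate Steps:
E = 75 (E = 12 - 3*(-21) = 12 + 63 = 75)
x = 23 (x = 12 + 11 = 23)
x*((-14 + E)*(-6 - 6)) = 23*((-14 + 75)*(-6 - 6)) = 23*(61*(-12)) = 23*(-732) = -16836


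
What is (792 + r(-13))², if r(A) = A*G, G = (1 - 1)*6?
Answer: 627264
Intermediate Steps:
G = 0 (G = 0*6 = 0)
r(A) = 0 (r(A) = A*0 = 0)
(792 + r(-13))² = (792 + 0)² = 792² = 627264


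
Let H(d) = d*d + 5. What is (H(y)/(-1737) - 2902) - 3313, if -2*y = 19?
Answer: -14394067/2316 ≈ -6215.1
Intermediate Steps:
y = -19/2 (y = -½*19 = -19/2 ≈ -9.5000)
H(d) = 5 + d² (H(d) = d² + 5 = 5 + d²)
(H(y)/(-1737) - 2902) - 3313 = ((5 + (-19/2)²)/(-1737) - 2902) - 3313 = ((5 + 361/4)*(-1/1737) - 2902) - 3313 = ((381/4)*(-1/1737) - 2902) - 3313 = (-127/2316 - 2902) - 3313 = -6721159/2316 - 3313 = -14394067/2316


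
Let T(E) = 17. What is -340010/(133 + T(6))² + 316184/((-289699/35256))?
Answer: -25091462039699/651822750 ≈ -38494.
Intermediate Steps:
-340010/(133 + T(6))² + 316184/((-289699/35256)) = -340010/(133 + 17)² + 316184/((-289699/35256)) = -340010/(150²) + 316184/((-289699*1/35256)) = -340010/22500 + 316184/(-289699/35256) = -340010*1/22500 + 316184*(-35256/289699) = -34001/2250 - 11147383104/289699 = -25091462039699/651822750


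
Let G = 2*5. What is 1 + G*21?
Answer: 211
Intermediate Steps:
G = 10
1 + G*21 = 1 + 10*21 = 1 + 210 = 211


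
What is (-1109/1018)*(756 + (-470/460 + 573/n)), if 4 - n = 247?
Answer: -3109927667/3793068 ≈ -819.90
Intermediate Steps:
n = -243 (n = 4 - 1*247 = 4 - 247 = -243)
(-1109/1018)*(756 + (-470/460 + 573/n)) = (-1109/1018)*(756 + (-470/460 + 573/(-243))) = (-1109*1/1018)*(756 + (-470*1/460 + 573*(-1/243))) = -1109*(756 + (-47/46 - 191/81))/1018 = -1109*(756 - 12593/3726)/1018 = -1109/1018*2804263/3726 = -3109927667/3793068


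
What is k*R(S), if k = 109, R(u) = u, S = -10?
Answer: -1090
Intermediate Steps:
k*R(S) = 109*(-10) = -1090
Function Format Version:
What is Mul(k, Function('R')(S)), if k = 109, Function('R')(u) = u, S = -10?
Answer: -1090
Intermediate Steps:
Mul(k, Function('R')(S)) = Mul(109, -10) = -1090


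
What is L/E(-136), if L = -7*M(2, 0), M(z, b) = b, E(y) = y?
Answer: 0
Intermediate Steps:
L = 0 (L = -7*0 = 0)
L/E(-136) = 0/(-136) = 0*(-1/136) = 0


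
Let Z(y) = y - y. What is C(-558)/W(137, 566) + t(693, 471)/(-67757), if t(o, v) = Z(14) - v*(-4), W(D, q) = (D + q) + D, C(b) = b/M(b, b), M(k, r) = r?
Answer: -1514803/56915880 ≈ -0.026615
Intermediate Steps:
C(b) = 1 (C(b) = b/b = 1)
W(D, q) = q + 2*D
Z(y) = 0
t(o, v) = 4*v (t(o, v) = 0 - v*(-4) = 0 - (-4)*v = 0 + 4*v = 4*v)
C(-558)/W(137, 566) + t(693, 471)/(-67757) = 1/(566 + 2*137) + (4*471)/(-67757) = 1/(566 + 274) + 1884*(-1/67757) = 1/840 - 1884/67757 = -1514803/56915880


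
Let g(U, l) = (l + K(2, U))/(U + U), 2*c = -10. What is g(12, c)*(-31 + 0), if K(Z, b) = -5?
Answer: 155/12 ≈ 12.917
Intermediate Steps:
c = -5 (c = (1/2)*(-10) = -5)
g(U, l) = (-5 + l)/(2*U) (g(U, l) = (l - 5)/(U + U) = (-5 + l)/((2*U)) = (-5 + l)*(1/(2*U)) = (-5 + l)/(2*U))
g(12, c)*(-31 + 0) = ((1/2)*(-5 - 5)/12)*(-31 + 0) = ((1/2)*(1/12)*(-10))*(-31) = -5/12*(-31) = 155/12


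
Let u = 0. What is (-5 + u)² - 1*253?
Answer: -228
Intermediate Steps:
(-5 + u)² - 1*253 = (-5 + 0)² - 1*253 = (-5)² - 253 = 25 - 253 = -228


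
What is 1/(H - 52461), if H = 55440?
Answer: 1/2979 ≈ 0.00033568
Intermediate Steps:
1/(H - 52461) = 1/(55440 - 52461) = 1/2979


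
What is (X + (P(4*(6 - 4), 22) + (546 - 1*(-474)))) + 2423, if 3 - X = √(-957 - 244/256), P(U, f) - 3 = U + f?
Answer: 3479 - I*√61309/8 ≈ 3479.0 - 30.951*I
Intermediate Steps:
P(U, f) = 3 + U + f (P(U, f) = 3 + (U + f) = 3 + U + f)
X = 3 - I*√61309/8 (X = 3 - √(-957 - 244/256) = 3 - √(-957 - 244*1/256) = 3 - √(-957 - 61/64) = 3 - √(-61309/64) = 3 - I*√61309/8 ≈ 3.0 - 30.951*I)
(X + (P(4*(6 - 4), 22) + (546 - 1*(-474)))) + 2423 = ((3 - I*√61309/8) + ((3 + 4*(6 - 4) + 22) + (546 - 1*(-474)))) + 2423 = ((3 - I*√61309/8) + ((3 + 4*2 + 22) + (546 + 474))) + 2423 = ((3 - I*√61309/8) + ((3 + 8 + 22) + 1020)) + 2423 = ((3 - I*√61309/8) + (33 + 1020)) + 2423 = ((3 - I*√61309/8) + 1053) + 2423 = (1056 - I*√61309/8) + 2423 = 3479 - I*√61309/8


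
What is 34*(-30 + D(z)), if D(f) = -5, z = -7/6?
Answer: -1190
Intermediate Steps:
z = -7/6 (z = -7*1/6 = -7/6 ≈ -1.1667)
34*(-30 + D(z)) = 34*(-30 - 5) = 34*(-35) = -1190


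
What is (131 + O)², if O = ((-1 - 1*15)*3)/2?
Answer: 11449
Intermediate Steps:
O = -24 (O = ((-1 - 15)*3)*(½) = -16*3*(½) = -48*½ = -24)
(131 + O)² = (131 - 24)² = 107² = 11449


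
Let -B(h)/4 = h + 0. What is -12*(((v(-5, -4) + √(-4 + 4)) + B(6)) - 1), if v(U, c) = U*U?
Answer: 0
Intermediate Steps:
v(U, c) = U²
B(h) = -4*h (B(h) = -4*(h + 0) = -4*h)
-12*(((v(-5, -4) + √(-4 + 4)) + B(6)) - 1) = -12*((((-5)² + √(-4 + 4)) - 4*6) - 1) = -12*(((25 + √0) - 24) - 1) = -12*(((25 + 0) - 24) - 1) = -12*((25 - 24) - 1) = -12*(1 - 1) = -12*0 = 0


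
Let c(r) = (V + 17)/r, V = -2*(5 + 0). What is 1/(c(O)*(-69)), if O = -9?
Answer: 3/161 ≈ 0.018634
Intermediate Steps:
V = -10 (V = -2*5 = -10)
c(r) = 7/r (c(r) = (-10 + 17)/r = 7/r)
1/(c(O)*(-69)) = 1/((7/(-9))*(-69)) = 1/((7*(-⅑))*(-69)) = 1/(-7/9*(-69)) = 1/(161/3) = 3/161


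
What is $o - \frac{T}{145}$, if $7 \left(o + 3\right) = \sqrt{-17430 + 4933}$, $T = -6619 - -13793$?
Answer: $- \frac{7609}{145} + \frac{i \sqrt{12497}}{7} \approx -52.476 + 15.97 i$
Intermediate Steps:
$T = 7174$ ($T = -6619 + 13793 = 7174$)
$o = -3 + \frac{i \sqrt{12497}}{7}$ ($o = -3 + \frac{\sqrt{-17430 + 4933}}{7} = -3 + \frac{\sqrt{-12497}}{7} = -3 + \frac{i \sqrt{12497}}{7} \approx -3.0 + 15.97 i$)
$o - \frac{T}{145} = \left(-3 + \frac{i \sqrt{12497}}{7}\right) - \frac{7174}{145} = - \frac{7609}{145} + \frac{i \sqrt{12497}}{7}$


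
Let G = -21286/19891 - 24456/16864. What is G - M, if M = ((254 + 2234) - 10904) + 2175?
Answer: 261580875273/41930228 ≈ 6238.5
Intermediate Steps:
M = -6241 (M = (2488 - 10904) + 2175 = -8416 + 2175 = -6241)
G = -105677675/41930228 (G = -21286*1/19891 - 24456*1/16864 = -21286/19891 - 3057/2108 = -105677675/41930228 ≈ -2.5203)
G - M = -105677675/41930228 - 1*(-6241) = -105677675/41930228 + 6241 = 261580875273/41930228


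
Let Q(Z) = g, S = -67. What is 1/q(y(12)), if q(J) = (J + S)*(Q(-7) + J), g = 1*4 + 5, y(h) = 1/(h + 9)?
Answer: -441/267140 ≈ -0.0016508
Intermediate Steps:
y(h) = 1/(9 + h)
g = 9 (g = 4 + 5 = 9)
Q(Z) = 9
q(J) = (-67 + J)*(9 + J) (q(J) = (J - 67)*(9 + J) = (-67 + J)*(9 + J))
1/q(y(12)) = 1/(-603 + (1/(9 + 12))² - 58/(9 + 12)) = 1/(-603 + (1/21)² - 58/21) = 1/(-603 + (1/21)² - 58*1/21) = 1/(-603 + 1/441 - 58/21) = 1/(-267140/441) = -441/267140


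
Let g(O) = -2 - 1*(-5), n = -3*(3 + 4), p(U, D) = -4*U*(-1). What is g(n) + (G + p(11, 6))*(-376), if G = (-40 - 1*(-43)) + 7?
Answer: -20301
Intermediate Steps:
p(U, D) = 4*U
n = -21 (n = -3*7 = -21)
g(O) = 3 (g(O) = -2 + 5 = 3)
G = 10 (G = (-40 + 43) + 7 = 3 + 7 = 10)
g(n) + (G + p(11, 6))*(-376) = 3 + (10 + 4*11)*(-376) = 3 + (10 + 44)*(-376) = 3 + 54*(-376) = 3 - 20304 = -20301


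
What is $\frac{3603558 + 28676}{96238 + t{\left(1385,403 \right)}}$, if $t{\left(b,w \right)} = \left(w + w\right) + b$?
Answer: $\frac{3632234}{98429} \approx 36.902$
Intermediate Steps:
$t{\left(b,w \right)} = b + 2 w$ ($t{\left(b,w \right)} = 2 w + b = b + 2 w$)
$\frac{3603558 + 28676}{96238 + t{\left(1385,403 \right)}} = \frac{3603558 + 28676}{96238 + \left(1385 + 2 \cdot 403\right)} = \frac{3632234}{96238 + \left(1385 + 806\right)} = \frac{3632234}{96238 + 2191} = \frac{3632234}{98429}$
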